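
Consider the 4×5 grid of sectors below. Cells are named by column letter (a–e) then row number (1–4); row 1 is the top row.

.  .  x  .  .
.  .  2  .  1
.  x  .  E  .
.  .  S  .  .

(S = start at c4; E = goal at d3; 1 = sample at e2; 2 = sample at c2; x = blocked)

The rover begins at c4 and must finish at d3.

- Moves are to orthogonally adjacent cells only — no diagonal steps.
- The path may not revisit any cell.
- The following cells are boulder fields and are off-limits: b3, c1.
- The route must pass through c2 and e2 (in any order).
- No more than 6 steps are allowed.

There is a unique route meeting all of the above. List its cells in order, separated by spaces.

The budget equals the shortest possible length, so every move has to be on a shortest route through the required cells.
Route from c4: 2× up (reaching c2), 2× right (reaching e2), down to e3, left to d3 — 6 moves in all.
Check: all required cells visited; 6 ≤ 6 moves.

c4 c3 c2 d2 e2 e3 d3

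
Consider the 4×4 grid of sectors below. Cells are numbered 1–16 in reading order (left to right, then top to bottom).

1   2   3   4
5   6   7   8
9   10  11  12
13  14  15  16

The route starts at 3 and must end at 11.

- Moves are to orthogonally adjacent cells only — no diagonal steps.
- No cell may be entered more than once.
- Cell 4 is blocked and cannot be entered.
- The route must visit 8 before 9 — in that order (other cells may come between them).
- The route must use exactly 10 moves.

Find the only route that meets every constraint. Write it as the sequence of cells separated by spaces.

3 7 8 12 16 15 14 13 9 10 11

The waypoints must appear in the order 8, 9, with no cell reused.
Route from 3: down 1 to 7, right 1 to 8, down 2 to 16, left 3 to 13, up 1 to 9, right 2 to 11 — 10 moves in all.
Check: order respected (8 at step 2, 9 at step 8); 10 moves as required.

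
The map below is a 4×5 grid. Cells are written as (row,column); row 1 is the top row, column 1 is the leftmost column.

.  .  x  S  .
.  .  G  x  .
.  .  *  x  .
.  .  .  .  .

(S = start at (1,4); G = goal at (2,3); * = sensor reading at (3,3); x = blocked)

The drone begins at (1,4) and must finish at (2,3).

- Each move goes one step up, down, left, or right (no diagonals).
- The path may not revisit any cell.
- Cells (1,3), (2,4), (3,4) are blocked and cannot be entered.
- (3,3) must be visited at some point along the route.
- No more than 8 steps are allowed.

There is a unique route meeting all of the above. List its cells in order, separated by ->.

(1,4) -> (1,5) -> (2,5) -> (3,5) -> (4,5) -> (4,4) -> (4,3) -> (3,3) -> (2,3)

Any route must reach (3,3) and still end at (2,3) within 8 moves, so the order of the required stops is forced.
Route from (1,4): right to (1,5), 3× down (reaching (4,5)), 2× left (reaching (4,3)), 2× up (reaching (2,3)) — 8 moves in all.
Check: all required cells visited; 8 ≤ 8 moves.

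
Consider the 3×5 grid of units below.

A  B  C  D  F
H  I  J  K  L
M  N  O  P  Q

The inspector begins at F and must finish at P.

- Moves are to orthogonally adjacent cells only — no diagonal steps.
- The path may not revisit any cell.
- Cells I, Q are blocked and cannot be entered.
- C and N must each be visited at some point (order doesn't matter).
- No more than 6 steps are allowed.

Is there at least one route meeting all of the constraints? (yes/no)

Even ignoring the no-revisit rule, getting from F to P, taking the cheapest ordering F → C → N → P needs at least 2 + 3 + 2 = 7 moves (Manhattan distance per leg), which exceeds the 6-move limit.

no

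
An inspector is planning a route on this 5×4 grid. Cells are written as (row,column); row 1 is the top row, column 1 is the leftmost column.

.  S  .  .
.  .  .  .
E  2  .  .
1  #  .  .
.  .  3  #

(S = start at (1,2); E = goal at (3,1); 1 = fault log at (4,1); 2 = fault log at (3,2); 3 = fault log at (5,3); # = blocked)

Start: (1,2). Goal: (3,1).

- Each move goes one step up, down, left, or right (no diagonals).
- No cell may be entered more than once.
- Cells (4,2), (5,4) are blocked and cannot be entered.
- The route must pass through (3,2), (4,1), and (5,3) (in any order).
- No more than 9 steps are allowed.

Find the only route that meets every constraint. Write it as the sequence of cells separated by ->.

(1,2) -> (2,2) -> (3,2) -> (3,3) -> (4,3) -> (5,3) -> (5,2) -> (5,1) -> (4,1) -> (3,1)

The budget equals the shortest possible length, so every move has to be on a shortest route through the required cells.
Route from (1,2): 2× down (reaching (3,2)), right to (3,3), 2× down (reaching (5,3)), 2× left (reaching (5,1)), 2× up (reaching (3,1)) — 9 moves in all.
Check: all required cells visited; 9 ≤ 9 moves.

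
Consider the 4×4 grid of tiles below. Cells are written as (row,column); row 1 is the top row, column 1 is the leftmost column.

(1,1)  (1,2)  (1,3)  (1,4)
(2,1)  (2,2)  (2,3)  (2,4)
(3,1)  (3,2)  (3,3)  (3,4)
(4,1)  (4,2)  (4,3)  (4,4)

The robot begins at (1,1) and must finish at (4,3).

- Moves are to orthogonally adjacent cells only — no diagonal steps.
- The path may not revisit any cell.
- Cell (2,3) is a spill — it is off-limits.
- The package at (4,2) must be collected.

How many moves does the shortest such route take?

Any route passes through (4,2) somewhere between (1,1) and (4,3). Summing Manhattan distances along the two legs ((1,1) → (4,2) → (4,3)) gives a lower bound of 4 + 1 = 5 moves.
A route of 5 moves achieves this: (1,1) → (2,1) → (3,1) → (4,1) → (4,2) → (4,3).
Since 5 matches the lower bound, it is optimal.

5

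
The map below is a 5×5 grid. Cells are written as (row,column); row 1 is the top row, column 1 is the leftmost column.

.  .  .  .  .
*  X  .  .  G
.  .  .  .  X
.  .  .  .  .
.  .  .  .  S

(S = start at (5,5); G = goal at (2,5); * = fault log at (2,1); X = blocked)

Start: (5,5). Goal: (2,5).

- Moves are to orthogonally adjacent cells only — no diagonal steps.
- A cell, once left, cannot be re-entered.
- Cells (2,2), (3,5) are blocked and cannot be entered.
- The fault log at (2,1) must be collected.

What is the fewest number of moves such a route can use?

Any route passes through (2,1) somewhere between (5,5) and (2,5). Summing Manhattan distances along the two legs ((5,5) → (2,1) → (2,5)) gives a lower bound of 7 + 4 = 11 moves.
That bound ignores the blocked cells. Measuring each leg by the fewest moves that actually steer around them ((5,5)→(2,1): 7; (2,1)→(2,5): 6) raises the lower bound to 13.
A route of 13 moves exists: (5,5) → (4,5) → (4,4) → (3,4) → (3,3) → (3,2) → (3,1) → (2,1) → (1,1) → (1,2) → (1,3) → (2,3) → (2,4) → (2,5).
Since 13 matches that lower bound, it is optimal.

13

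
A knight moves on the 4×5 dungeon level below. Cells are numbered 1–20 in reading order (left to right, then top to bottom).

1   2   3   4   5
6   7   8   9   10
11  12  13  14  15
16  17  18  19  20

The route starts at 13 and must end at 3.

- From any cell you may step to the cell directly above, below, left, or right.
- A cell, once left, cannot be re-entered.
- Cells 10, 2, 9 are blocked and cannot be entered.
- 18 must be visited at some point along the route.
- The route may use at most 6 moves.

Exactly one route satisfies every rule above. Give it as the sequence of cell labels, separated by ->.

13 -> 18 -> 17 -> 12 -> 7 -> 8 -> 3

The budget equals the shortest possible length, so every move has to be on a shortest route through the required cells.
Route from 13: down 1 to 18, left 1 to 17, up 2 to 7, right 1 to 8, up 1 to 3 — 6 moves in all.
Check: all required cells visited; 6 ≤ 6 moves.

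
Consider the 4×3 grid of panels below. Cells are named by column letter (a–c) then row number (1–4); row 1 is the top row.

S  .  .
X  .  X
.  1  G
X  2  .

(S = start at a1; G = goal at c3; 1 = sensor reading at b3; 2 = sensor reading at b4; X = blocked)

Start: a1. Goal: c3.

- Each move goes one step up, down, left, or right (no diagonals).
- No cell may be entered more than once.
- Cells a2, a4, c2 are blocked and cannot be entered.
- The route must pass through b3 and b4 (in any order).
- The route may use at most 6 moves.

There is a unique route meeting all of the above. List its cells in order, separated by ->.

a1 -> b1 -> b2 -> b3 -> b4 -> c4 -> c3

Any route must reach b3 and b4 and still end at c3 within 6 moves, so the order of the required stops is forced.
Route from a1: right 1 to b1, down 3 to b4, right 1 to c4, up 1 to c3 — 6 moves in all.
Check: all required cells visited; 6 ≤ 6 moves.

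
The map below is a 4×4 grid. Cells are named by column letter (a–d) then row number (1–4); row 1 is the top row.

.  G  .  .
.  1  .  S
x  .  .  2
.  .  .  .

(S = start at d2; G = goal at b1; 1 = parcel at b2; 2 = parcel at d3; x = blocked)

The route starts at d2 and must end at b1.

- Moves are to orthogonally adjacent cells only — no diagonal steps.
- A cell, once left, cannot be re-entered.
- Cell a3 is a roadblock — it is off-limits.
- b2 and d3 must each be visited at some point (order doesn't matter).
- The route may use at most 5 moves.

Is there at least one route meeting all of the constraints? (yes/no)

One route that works: d2 → d3 → c3 → c2 → b2 → b1.

yes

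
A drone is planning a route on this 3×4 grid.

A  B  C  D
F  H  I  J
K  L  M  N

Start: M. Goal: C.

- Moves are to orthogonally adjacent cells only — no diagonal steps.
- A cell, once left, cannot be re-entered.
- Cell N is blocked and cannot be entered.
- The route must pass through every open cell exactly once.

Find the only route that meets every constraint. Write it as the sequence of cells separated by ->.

Need to visit all 11 open cells exactly once, starting at M and ending at C.
Route from M: left 2 to K, up 2 to A, right 1 to B, down 1 to H, right 2 to J, up 1 to D, left 1 to C — 10 moves in all.
Check: all 11 open cells covered.

M -> L -> K -> F -> A -> B -> H -> I -> J -> D -> C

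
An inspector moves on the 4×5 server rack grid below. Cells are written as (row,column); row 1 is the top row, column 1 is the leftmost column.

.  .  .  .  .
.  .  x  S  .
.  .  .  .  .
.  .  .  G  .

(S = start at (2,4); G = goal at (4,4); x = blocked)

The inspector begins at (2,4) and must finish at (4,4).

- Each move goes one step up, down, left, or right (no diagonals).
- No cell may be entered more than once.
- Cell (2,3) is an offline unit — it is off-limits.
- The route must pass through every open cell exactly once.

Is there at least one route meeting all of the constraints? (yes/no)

One route that works: (2,4) → (3,4) → (3,3) → (4,3) → (4,2) → (4,1) → (3,1) → (3,2) → (2,2) → (2,1) → (1,1) → (1,2) → (1,3) → (1,4) → (1,5) → (2,5) → (3,5) → (4,5) → (4,4).

yes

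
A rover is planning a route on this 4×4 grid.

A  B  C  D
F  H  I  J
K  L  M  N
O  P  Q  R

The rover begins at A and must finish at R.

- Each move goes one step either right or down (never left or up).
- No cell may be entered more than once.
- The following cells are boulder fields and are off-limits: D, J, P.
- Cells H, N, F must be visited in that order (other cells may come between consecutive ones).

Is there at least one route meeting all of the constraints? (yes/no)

no

F lies above N, so going from N to F would need an upward move — but moves only go right/down, so N cannot be visited before F.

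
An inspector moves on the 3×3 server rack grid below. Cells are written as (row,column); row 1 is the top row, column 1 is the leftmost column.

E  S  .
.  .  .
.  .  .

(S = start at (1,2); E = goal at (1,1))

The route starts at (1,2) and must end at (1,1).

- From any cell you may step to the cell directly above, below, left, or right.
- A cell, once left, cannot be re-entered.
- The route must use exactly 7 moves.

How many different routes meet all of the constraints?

4

Need simple routes of exactly 7 moves from (1,2) to (1,1) (Manhattan distance 1, so 3 moves are spent on a detour and 3 undoing it).
Enumerating: (1,2) (2,2) (2,3) (3,3) (3,2) (3,1) (2,1) (1,1) | (1,2) (1,3) (2,3) (3,3) (3,2) (2,2) (2,1) (1,1) | (1,2) (1,3) (2,3) (3,3) (3,2) (3,1) (2,1) (1,1) | (1,2) (1,3) (2,3) (2,2) (3,2) (3,1) (2,1) (1,1).
That gives 4 routes.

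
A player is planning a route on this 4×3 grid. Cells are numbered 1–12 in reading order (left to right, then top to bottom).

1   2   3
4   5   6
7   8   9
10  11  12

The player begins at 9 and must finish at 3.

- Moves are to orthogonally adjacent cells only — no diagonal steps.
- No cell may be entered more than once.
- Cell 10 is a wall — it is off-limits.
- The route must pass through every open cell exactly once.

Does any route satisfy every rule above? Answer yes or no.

yes

One route that works: 9 → 12 → 11 → 8 → 7 → 4 → 1 → 2 → 5 → 6 → 3.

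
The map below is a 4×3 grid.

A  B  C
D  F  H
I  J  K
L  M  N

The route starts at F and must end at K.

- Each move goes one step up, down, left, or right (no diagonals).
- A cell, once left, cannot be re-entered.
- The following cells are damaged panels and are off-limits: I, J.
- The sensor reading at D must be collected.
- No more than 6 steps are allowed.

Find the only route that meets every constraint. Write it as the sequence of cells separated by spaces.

Any route must reach D and still end at K within 6 moves, so the order of the required stops is forced.
Route from F: left to D, up to A, 2× right (reaching C), 2× down (reaching K) — 6 moves in all.
Check: all required cells visited; 6 ≤ 6 moves.

F D A B C H K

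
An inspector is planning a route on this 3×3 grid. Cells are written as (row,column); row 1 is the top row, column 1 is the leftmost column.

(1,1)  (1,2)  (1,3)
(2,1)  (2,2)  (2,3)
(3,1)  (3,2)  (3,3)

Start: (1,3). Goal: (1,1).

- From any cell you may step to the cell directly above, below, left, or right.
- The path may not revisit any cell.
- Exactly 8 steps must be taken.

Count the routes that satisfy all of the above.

Need simple routes of exactly 8 moves from (1,3) to (1,1) (Manhattan distance 2, so 3 moves are spent on a detour and 3 undoing it).
Enumerating: (1,3) (2,3) (3,3) (3,2) (3,1) (2,1) (2,2) (1,2) (1,1) | (1,3) (1,2) (2,2) (2,3) (3,3) (3,2) (3,1) (2,1) (1,1).
That gives 2 routes.

2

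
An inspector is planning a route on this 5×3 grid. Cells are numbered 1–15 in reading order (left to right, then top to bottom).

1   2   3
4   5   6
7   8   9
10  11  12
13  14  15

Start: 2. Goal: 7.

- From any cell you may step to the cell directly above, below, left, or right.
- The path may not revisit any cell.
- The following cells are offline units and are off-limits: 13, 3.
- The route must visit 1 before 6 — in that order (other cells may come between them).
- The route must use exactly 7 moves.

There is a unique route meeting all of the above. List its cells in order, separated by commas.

2, 1, 4, 5, 6, 9, 8, 7

The waypoints must appear in the order 1, 6, with no cell reused.
Route from 2: left 1 to 1, down 1 to 4, right 2 to 6, down 1 to 9, left 2 to 7 — 7 moves in all.
Check: order respected (1 at step 1, 6 at step 4); 7 moves as required.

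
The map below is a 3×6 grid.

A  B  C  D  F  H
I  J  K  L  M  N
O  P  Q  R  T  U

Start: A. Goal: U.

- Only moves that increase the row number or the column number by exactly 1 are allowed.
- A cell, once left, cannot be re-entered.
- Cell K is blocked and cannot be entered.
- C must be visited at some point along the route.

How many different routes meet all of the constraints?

6

A right/down-only route from A to U makes exactly 2 down-moves and 5 right-moves in some order.
With no other constraints that would be C(7,2) = 21 routes.
Split at C and multiply the segment counts (each segment already excludes blocked cells): A→C: 1; C→U: 6; product = 6.
That gives 6 routes.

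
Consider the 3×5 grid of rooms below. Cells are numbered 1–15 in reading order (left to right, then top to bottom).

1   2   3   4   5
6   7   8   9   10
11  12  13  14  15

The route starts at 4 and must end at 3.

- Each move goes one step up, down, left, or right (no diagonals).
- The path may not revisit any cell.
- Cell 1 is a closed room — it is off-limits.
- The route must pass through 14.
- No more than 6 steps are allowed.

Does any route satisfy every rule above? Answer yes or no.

yes

One route that works: 4 → 9 → 14 → 13 → 8 → 3.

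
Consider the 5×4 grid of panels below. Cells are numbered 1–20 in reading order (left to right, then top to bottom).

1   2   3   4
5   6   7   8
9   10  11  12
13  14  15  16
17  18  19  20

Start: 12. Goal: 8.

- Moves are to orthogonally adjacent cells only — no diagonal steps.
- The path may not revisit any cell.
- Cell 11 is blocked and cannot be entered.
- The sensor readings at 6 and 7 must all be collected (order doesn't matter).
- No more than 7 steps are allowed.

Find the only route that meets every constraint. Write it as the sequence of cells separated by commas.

The 7-move cap with required stops at 6, 7 leaves no slack for detours.
Route from 12: down to 16, 2× left (reaching 14), 2× up (reaching 6), 2× right (reaching 8) — 7 moves in all.
Check: all required cells visited; 7 ≤ 7 moves.

12, 16, 15, 14, 10, 6, 7, 8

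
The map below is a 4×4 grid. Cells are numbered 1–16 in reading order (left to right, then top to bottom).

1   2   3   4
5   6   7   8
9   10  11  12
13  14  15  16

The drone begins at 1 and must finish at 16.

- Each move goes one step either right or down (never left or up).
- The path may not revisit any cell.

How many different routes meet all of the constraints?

20

A right/down-only route from 1 to 16 makes exactly 3 down-moves and 3 right-moves in some order.
With no other constraints that would be C(6,3) = 20 routes.
That gives 20 routes.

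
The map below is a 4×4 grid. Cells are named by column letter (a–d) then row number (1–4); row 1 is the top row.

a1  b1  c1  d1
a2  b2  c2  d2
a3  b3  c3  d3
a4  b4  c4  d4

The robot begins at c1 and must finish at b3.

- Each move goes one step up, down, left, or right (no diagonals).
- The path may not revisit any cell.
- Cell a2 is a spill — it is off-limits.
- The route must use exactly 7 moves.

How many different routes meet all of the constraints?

Need simple routes of exactly 7 moves from c1 to b3 (Manhattan distance 3, so 2 moves are spent on a detour and 2 undoing it).
Branch systematically from the start, pruning whenever the remaining move budget drops below the Manhattan distance to b3 or differs from it in parity. Grouping the completions by first move — via c2: 5; via b1: 2; via d1: 5 — and summing: 5 + 2 + 5 = 12.
That gives 12 routes.

12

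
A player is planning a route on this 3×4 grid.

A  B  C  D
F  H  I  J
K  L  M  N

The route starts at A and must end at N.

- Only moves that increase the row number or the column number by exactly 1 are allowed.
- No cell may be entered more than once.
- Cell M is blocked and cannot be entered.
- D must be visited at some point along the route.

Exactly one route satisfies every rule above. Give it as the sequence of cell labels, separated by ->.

A -> B -> C -> D -> J -> N

Moves only go right or down, so the column and row indices never decrease.
Route from A: 3× right (reaching D), 2× down (reaching N) — 5 moves in all.
Check: all required cells visited.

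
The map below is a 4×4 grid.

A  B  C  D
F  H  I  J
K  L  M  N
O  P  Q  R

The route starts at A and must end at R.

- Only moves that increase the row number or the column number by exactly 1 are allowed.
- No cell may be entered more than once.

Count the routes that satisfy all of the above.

20

A right/down-only route from A to R makes exactly 3 down-moves and 3 right-moves in some order.
With no other constraints that would be C(6,3) = 20 routes.
That gives 20 routes.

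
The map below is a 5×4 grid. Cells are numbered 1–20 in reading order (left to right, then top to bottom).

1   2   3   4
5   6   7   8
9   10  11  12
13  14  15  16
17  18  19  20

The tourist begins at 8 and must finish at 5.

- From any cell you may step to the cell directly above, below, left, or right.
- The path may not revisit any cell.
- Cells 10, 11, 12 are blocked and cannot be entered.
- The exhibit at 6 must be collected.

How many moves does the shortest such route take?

Any route passes through 6 somewhere between 8 and 5. Summing Manhattan distances along the two legs (8 → 6 → 5) gives a lower bound of 2 + 1 = 3 moves.
A route of 3 moves achieves this: 8 → 7 → 6 → 5.
Since 3 matches the lower bound, it is optimal.

3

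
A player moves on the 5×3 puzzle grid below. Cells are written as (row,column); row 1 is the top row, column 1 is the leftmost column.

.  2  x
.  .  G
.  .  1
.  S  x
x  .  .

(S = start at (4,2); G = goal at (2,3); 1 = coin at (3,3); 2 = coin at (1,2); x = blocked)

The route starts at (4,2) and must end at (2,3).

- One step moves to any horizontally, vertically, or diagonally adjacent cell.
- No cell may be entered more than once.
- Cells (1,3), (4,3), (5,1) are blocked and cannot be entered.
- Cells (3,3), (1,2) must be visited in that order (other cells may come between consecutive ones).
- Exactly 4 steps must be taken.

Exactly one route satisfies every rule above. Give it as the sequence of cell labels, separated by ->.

The waypoints must appear in the order (3,3), (1,2), with no cell reused.
Route from (4,2): up-right to (3,3), up-left to (2,2), up to (1,2), down-right to (2,3) — 4 moves in all.
Check: order respected (1 at step 1, 2 at step 3); 4 moves as required.

(4,2) -> (3,3) -> (2,2) -> (1,2) -> (2,3)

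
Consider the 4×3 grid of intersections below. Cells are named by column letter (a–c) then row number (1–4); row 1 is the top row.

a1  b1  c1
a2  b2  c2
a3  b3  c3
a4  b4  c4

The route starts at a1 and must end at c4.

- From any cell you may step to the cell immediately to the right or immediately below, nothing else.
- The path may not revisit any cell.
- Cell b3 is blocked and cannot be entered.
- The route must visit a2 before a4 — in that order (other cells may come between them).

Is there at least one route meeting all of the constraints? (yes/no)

yes

One route that works: a1 → a2 → a3 → a4 → b4 → c4.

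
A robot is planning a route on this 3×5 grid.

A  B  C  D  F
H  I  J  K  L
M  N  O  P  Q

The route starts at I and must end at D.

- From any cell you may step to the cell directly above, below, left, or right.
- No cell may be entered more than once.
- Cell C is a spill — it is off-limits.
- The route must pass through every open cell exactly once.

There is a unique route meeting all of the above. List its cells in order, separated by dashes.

Need to visit all 14 open cells exactly once, starting at I and ending at D.
Route from I: up 1 to B, left 1 to A, down 2 to M, right 2 to O, up 1 to J, right 1 to K, down 1 to P, right 1 to Q, up 2 to F, left 1 to D — 13 moves in all.
Check: all 14 open cells covered.

I - B - A - H - M - N - O - J - K - P - Q - L - F - D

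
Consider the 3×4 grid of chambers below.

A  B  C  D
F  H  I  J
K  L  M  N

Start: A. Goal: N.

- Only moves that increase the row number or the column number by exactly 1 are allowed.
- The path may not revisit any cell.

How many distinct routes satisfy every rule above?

A right/down-only route from A to N makes exactly 2 down-moves and 3 right-moves in some order.
With no other constraints that would be C(5,2) = 10 routes.
That gives 10 routes.

10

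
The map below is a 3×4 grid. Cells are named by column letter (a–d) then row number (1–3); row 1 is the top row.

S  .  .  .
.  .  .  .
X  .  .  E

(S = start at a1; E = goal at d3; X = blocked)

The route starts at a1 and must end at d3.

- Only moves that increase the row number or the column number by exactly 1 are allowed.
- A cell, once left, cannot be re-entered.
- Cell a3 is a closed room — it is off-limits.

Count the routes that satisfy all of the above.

A right/down-only route from a1 to d3 makes exactly 2 down-moves and 3 right-moves in some order.
With no other constraints that would be C(5,2) = 10 routes.
Subtract routes through each blocked cell (inclusion–exclusion for overlaps): − through a3: 1 → 9.
That gives 9 routes.

9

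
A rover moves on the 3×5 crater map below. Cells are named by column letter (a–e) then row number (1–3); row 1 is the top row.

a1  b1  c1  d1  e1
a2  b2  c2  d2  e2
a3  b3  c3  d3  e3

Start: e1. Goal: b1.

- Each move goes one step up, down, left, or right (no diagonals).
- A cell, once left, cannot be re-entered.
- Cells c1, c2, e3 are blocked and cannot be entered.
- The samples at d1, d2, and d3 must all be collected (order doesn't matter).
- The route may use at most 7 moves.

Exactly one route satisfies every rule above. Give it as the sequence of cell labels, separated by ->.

Any route must reach d1, d2, and d3 and still end at b1 within 7 moves, so the order of the required stops is forced.
Route from e1: left to d1, 2× down (reaching d3), 2× left (reaching b3), 2× up (reaching b1) — 7 moves in all.
Check: all required cells visited; 7 ≤ 7 moves.

e1 -> d1 -> d2 -> d3 -> c3 -> b3 -> b2 -> b1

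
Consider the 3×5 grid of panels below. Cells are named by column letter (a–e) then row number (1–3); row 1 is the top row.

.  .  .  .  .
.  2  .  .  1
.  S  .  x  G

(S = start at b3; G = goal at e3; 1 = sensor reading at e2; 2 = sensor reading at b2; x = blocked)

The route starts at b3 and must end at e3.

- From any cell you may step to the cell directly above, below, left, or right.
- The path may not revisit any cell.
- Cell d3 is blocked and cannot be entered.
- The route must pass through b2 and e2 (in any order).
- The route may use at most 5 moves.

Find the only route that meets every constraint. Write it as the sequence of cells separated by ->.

The 5-move cap with required stops at b2, e2 leaves no slack for detours.
Route from b3: up 1 to b2, right 3 to e2, down 1 to e3 — 5 moves in all.
Check: all required cells visited; 5 ≤ 5 moves.

b3 -> b2 -> c2 -> d2 -> e2 -> e3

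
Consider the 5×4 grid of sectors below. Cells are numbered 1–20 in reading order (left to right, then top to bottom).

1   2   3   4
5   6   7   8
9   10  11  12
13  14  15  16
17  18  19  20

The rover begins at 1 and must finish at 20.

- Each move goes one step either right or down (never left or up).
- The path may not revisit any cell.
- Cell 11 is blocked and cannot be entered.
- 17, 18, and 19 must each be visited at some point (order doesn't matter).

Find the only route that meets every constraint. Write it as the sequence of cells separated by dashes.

Moves only go right or down, so the column and row indices never decrease.
Route from 1: 4× down (reaching 17), 3× right (reaching 20) — 7 moves in all.
Check: all required cells visited.

1 - 5 - 9 - 13 - 17 - 18 - 19 - 20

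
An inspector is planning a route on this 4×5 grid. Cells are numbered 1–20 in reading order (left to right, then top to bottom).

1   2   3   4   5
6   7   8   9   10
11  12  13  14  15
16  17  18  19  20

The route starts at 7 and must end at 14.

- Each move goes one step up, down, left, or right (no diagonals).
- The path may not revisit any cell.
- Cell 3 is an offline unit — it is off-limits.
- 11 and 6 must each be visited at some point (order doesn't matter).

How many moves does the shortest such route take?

5

Any route passes through 11 and 6 in some order between 7 and 14. Summing Manhattan distances along each leg and taking the cheapest ordering (7 → 6 → 11 → 14) gives a lower bound of 1 + 1 + 3 = 5 moves.
A route of 5 moves achieves this: 7 → 6 → 11 → 12 → 13 → 14.
Since 5 matches the lower bound, it is optimal.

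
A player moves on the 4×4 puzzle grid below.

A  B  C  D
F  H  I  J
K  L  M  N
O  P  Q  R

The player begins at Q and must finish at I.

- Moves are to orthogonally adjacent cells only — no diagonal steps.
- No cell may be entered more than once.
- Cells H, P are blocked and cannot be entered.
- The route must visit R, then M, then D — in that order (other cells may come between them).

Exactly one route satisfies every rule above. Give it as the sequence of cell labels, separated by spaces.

Q R N M L K F A B C D J I

The waypoints must appear in the order R, M, D, with no cell reused.
Route from Q: right 1 to R, up 1 to N, left 3 to K, up 2 to A, right 3 to D, down 1 to J, left 1 to I — 12 moves in all.
Check: order respected (R at step 1, M at step 3, D at step 10).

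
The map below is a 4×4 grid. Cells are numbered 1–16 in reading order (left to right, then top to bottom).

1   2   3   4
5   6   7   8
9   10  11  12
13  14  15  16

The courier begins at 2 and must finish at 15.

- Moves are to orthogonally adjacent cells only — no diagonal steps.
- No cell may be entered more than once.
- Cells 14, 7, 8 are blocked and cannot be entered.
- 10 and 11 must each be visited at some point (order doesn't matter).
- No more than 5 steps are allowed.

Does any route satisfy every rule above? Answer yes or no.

yes

One route that works: 2 → 6 → 10 → 11 → 15.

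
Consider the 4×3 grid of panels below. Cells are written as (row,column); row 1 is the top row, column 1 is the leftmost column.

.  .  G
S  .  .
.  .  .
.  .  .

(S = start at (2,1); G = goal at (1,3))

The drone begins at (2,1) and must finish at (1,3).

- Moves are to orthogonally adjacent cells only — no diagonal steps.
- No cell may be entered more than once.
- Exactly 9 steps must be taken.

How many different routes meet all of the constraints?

7

Need simple routes of exactly 9 moves from (2,1) to (1,3) (Manhattan distance 3, so 3 moves are spent on a detour and 3 undoing it).
Enumerating: (2,1) (1,1) (1,2) (2,2) (3,2) (4,2) (4,3) (3,3) (2,3) (1,3) | (2,1) (3,1) (4,1) (4,2) (3,2) (3,3) (2,3) (2,2) (1,2) (1,3) | (2,1) (3,1) (4,1) (4,2) (4,3) (3,3) (2,3) (2,2) (1,2) (1,3) | (2,1) (3,1) (4,1) (4,2) (4,3) (3,3) (3,2) (2,2) (1,2) (1,3) | (2,1) (3,1) (4,1) (4,2) (4,3) (3,3) (3,2) (2,2) (2,3) (1,3) | (2,1) (3,1) (3,2) (4,2) (4,3) (3,3) (2,3) (2,2) (1,2) (1,3) | (2,1) (2,2) (3,2) (3,1) (4,1) (4,2) (4,3) (3,3) (2,3) (1,3).
That gives 7 routes.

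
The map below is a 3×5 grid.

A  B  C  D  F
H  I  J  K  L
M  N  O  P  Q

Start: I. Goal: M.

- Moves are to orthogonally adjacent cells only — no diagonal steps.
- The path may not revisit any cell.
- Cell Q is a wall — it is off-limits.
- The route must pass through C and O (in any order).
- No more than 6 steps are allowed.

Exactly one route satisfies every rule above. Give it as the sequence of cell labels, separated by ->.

I -> B -> C -> J -> O -> N -> M

The budget equals the shortest possible length, so every move has to be on a shortest route through the required cells.
Route from I: up to B, right to C, 2× down (reaching O), 2× left (reaching M) — 6 moves in all.
Check: all required cells visited; 6 ≤ 6 moves.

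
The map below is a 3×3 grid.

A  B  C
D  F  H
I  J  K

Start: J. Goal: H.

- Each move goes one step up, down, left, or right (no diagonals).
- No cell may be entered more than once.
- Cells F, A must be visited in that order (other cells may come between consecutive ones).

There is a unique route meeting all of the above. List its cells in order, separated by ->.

J -> F -> D -> A -> B -> C -> H

The waypoints must appear in the order F, A, with no cell reused.
Route from J: up 1 to F, left 1 to D, up 1 to A, right 2 to C, down 1 to H — 6 moves in all.
Check: order respected (F at step 1, A at step 3).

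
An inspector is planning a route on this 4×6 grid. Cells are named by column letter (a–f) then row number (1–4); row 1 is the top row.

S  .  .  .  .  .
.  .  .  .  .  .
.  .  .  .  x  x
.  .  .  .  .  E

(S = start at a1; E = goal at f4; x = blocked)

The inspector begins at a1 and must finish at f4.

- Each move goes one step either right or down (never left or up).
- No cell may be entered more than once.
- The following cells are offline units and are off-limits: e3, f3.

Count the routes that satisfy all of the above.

20

A right/down-only route from a1 to f4 makes exactly 3 down-moves and 5 right-moves in some order.
With no other constraints that would be C(8,3) = 56 routes.
Subtract routes through each blocked cell (inclusion–exclusion for overlaps): − through e3: 30 − through f3: 21 + through e3&f3: 15 → 20.
That gives 20 routes.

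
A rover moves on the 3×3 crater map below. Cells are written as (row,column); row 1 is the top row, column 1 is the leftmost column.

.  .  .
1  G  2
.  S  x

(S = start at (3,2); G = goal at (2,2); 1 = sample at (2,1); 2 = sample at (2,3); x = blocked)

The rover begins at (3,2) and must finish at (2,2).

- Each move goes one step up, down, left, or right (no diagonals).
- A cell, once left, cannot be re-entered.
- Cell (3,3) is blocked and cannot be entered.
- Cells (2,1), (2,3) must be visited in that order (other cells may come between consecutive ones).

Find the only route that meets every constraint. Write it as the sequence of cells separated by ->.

(3,2) -> (3,1) -> (2,1) -> (1,1) -> (1,2) -> (1,3) -> (2,3) -> (2,2)

The waypoints must appear in the order (2,1), (2,3), with no cell reused.
Route from (3,2): left to (3,1), 2× up (reaching (1,1)), 2× right (reaching (1,3)), down to (2,3), left to (2,2) — 7 moves in all.
Check: order respected (1 at step 2, 2 at step 6).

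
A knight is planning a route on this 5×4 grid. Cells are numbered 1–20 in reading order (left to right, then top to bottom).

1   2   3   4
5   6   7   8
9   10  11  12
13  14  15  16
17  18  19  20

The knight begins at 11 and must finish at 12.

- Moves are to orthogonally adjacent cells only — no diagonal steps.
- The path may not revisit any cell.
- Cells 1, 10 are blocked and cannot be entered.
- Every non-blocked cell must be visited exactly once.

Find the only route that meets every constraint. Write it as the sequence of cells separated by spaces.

11 7 8 4 3 2 6 5 9 13 17 18 14 15 19 20 16 12

Need to visit all 18 open cells exactly once, starting at 11 and ending at 12.
Route from 11: up 1 to 7, right 1 to 8, up 1 to 4, left 2 to 2, down 1 to 6, left 1 to 5, down 3 to 17, right 1 to 18, up 1 to 14, right 1 to 15, down 1 to 19, right 1 to 20, up 2 to 12 — 17 moves in all.
Check: all 18 open cells covered.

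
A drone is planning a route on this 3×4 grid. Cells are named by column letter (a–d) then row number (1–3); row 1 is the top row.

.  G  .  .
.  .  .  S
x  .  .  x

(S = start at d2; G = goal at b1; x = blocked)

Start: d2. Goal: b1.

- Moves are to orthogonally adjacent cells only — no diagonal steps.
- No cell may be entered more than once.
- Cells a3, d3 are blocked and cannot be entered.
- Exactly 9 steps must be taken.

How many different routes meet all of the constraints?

1

Need simple routes of exactly 9 moves from d2 to b1 (Manhattan distance 3, so 3 moves are spent on a detour and 3 undoing it).
Enumerating: d2 d1 c1 c2 c3 b3 b2 a2 a1 b1.
That gives 1 route.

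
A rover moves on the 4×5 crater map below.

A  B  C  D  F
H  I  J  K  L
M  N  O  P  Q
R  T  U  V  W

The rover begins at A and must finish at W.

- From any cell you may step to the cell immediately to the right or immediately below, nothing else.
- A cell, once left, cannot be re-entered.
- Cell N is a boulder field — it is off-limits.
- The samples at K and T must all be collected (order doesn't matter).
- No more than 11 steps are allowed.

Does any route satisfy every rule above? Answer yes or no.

T is below but to the left of K: going K → T would need a leftward move and T → K an upward move, so no right/down-only route can visit both required cells.

no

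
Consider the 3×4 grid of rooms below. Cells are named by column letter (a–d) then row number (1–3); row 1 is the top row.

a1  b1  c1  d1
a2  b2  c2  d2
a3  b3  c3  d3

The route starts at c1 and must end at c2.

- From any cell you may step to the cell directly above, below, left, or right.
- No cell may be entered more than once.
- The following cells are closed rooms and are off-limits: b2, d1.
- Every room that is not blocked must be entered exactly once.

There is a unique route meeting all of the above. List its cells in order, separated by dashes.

c1 - b1 - a1 - a2 - a3 - b3 - c3 - d3 - d2 - c2

Need to visit all 10 open cells exactly once, starting at c1 and ending at c2.
Cell a1 has only two open neighbours (a2 and b1), so the path must pass straight through it: one of those is the cell it's entered from and the other is where it exits.
Route from c1: left 2 to a1, down 2 to a3, right 3 to d3, up 1 to d2, left 1 to c2 — 9 moves in all.
Check: all 10 open cells covered.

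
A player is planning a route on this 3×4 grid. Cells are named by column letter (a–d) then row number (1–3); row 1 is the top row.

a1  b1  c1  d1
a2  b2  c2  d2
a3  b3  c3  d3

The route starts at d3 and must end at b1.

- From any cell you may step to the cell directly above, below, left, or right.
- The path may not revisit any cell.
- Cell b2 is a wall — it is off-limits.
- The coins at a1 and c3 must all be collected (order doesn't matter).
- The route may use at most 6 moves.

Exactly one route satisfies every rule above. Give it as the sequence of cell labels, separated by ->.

d3 -> c3 -> b3 -> a3 -> a2 -> a1 -> b1

Any route must reach a1 and c3 and still end at b1 within 6 moves, so the order of the required stops is forced.
Route from d3: left 3 to a3, up 2 to a1, right 1 to b1 — 6 moves in all.
Check: all required cells visited; 6 ≤ 6 moves.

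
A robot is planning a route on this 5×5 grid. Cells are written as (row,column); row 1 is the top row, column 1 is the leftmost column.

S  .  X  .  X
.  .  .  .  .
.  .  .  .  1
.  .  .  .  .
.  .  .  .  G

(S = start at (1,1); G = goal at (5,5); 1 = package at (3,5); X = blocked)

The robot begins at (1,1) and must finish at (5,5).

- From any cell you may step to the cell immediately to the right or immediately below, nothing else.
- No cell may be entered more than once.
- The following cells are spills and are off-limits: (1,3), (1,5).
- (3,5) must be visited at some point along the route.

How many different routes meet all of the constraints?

9

A right/down-only route from (1,1) to (5,5) makes exactly 4 down-moves and 4 right-moves in some order.
With no other constraints that would be C(8,4) = 70 routes.
Split at (3,5) and multiply the segment counts (each segment already excludes blocked cells): (1,1)→(3,5): 9; (3,5)→(5,5): 1; product = 9.
That gives 9 routes.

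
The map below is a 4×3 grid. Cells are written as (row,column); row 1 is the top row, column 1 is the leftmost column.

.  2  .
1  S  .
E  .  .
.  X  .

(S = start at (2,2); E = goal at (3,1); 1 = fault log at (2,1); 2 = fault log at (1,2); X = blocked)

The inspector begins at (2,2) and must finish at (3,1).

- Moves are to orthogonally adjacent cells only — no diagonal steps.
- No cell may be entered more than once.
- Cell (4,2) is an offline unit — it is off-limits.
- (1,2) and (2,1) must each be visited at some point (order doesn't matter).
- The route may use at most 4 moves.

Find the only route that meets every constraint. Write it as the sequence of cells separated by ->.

(2,2) -> (1,2) -> (1,1) -> (2,1) -> (3,1)

Any route must reach (1,2) and (2,1) and still end at (3,1) within 4 moves, so the order of the required stops is forced.
Route from (2,2): up to (1,2), left to (1,1), 2× down (reaching (3,1)) — 4 moves in all.
Check: all required cells visited; 4 ≤ 4 moves.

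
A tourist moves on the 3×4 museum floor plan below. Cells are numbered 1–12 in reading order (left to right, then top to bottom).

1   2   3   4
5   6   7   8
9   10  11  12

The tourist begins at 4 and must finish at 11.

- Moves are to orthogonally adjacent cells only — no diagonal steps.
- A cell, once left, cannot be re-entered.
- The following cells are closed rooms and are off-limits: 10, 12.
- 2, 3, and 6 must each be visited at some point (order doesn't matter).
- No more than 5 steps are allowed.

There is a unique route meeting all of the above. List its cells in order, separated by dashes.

4 - 3 - 2 - 6 - 7 - 11

The budget equals the shortest possible length, so every move has to be on a shortest route through the required cells.
Route from 4: left 2 to 2, down 1 to 6, right 1 to 7, down 1 to 11 — 5 moves in all.
Check: all required cells visited; 5 ≤ 5 moves.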